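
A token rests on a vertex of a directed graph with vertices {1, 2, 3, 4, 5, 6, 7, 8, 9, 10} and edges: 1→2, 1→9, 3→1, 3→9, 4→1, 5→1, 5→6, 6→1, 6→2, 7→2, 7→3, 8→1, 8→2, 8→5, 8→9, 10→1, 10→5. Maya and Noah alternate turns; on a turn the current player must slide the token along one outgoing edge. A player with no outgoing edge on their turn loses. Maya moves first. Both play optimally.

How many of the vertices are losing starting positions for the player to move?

4

Work bottom-up. With no move the player to move loses. Otherwise the position is W if at least one move leads to an L position for the opponent, and L if every move leads to a W.
Every edge goes from a vertex to one that appears earlier in the order 9, 2, 1, 6, 5, 3, 4, 7, 10, 8, so processing vertices in that order labels each vertex after all of its successors.
9: no outgoing edge → L
2: no outgoing edge → L
1: can move to 2, which is L ⇒ W
6: can move to 2, which is L ⇒ W
5: moves to 6(W), 1(W); every one is W ⇒ L
3: can move to 9, which is L ⇒ W
4: the only move is to 1(W), a W ⇒ L
7: can move to 2, which is L ⇒ W
10: can move to 5, which is L ⇒ W
8: can move to 5, which is L ⇒ W
The L vertices are 2, 4, 5, 9; that is 4 in all.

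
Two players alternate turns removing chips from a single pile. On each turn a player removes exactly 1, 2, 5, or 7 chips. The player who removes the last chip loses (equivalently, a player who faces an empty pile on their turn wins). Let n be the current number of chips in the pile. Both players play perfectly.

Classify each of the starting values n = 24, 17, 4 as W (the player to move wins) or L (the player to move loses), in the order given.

24: W, 17: W, 4: L

Work bottom-up. With no move the player to move wins. Otherwise the position is W if at least one move leads to an L position for the opponent, and L if every move leads to a W.
n=0: no move; the opponent has just taken the last chip and therefore loses → W
n=1: the only move is to 0(W), a W ⇒ L
n=2: can move to 1, which is L ⇒ W
n=3: can move to 1, which is L ⇒ W
n=4: moves to 3(W), 2(W); every one is W ⇒ L
n=5: can move to 4, which is L ⇒ W
n=6: can move to 4, which is L ⇒ W
n=7: moves to 6(W), 5(W), 2(W), 0(W); every one is W ⇒ L
n=8: can move to 7, which is L ⇒ W
n=9: can move to 7, which is L ⇒ W
n=10: moves to 9(W), 8(W), 5(W), 3(W); every one is W ⇒ L
n=11: can move to 10, which is L ⇒ W
n=12: can move to 10, which is L ⇒ W
n=13: moves to 12(W), 11(W), 8(W), 6(W); every one is W ⇒ L
n=14: can move to 13, which is L ⇒ W
n=15: can move to 13, which is L ⇒ W
n=16: moves to 15(W), 14(W), 11(W), 9(W); every one is W ⇒ L
n=17: can move to 16, which is L ⇒ W
n=18: can move to 16, which is L ⇒ W
n=19: moves to 18(W), 17(W), 14(W), 12(W); every one is W ⇒ L
n=20: can move to 19, which is L ⇒ W
n=21: can move to 19, which is L ⇒ W
n=22: moves to 21(W), 20(W), 17(W), 15(W); every one is W ⇒ L
n=23: can move to 22, which is L ⇒ W
n=24: can move to 22, which is L ⇒ W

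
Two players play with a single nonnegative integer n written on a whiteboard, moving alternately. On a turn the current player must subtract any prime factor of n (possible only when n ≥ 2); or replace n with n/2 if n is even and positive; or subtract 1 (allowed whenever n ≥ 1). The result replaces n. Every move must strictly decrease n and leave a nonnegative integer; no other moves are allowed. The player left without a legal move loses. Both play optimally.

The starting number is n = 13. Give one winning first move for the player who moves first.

Move to 0.

Compute win/loss labels from the base case upward. A position with no move is L. Any other position is W if it can reach an L in one move, else L.
n=0: no move → L
n=1: W (go to 0, an L position)
n=2: W (go to 0, an L position)
n=3: W (go to 0, an L position)
n=4: L (options 2(W), 3(W) are all W)
n=5: W (go to 0, an L position)
n=6: W (go to 4, an L position)
n=7: W (go to 0, an L position)
n=8: W (go to 4, an L position)
n=9: L (options 6(W), 8(W) are all W)
n=10: W (go to 9, an L position)
n=11: W (go to 0, an L position)
n=12: W (go to 9, an L position)
n=13: W (go to 0, an L position)
From 13, the L positions reachable in one move are: 0.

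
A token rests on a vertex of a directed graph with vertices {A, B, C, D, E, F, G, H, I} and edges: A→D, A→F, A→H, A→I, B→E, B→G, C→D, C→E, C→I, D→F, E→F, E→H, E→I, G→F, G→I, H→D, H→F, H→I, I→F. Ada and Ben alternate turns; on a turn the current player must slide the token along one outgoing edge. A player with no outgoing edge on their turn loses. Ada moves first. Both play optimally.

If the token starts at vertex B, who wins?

Compute win/loss labels from the base case upward. A position with no move is L. Any other position is W if it can reach an L in one move, else L.
Every edge goes from a vertex to one that appears earlier in the order F, I, D, H, E, C, G, A, B, so processing vertices in that order labels each vertex after all of its successors.
F: no outgoing edge → L
I: can move to F, which is L ⇒ W
D: can move to F, which is L ⇒ W
H: can move to F, which is L ⇒ W
E: can move to F, which is L ⇒ W
C: moves to E(W), D(W), I(W); every one is W ⇒ L
G: can move to F, which is L ⇒ W
A: can move to F, which is L ⇒ W
B: moves to G(W), E(W); every one is W ⇒ L
Every move from B reaches a W position, so the mover loses.

Ben wins.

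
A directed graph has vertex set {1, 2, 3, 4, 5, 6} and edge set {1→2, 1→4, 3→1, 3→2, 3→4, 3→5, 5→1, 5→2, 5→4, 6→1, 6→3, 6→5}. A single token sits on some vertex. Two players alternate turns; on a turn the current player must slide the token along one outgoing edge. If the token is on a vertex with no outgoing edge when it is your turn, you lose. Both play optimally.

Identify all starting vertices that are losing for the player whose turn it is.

2, 4, 6

Use the standard recursion: the mover loses at a terminal position; elsewhere, the mover wins exactly when some move hands the opponent an L position.
Every edge goes from a vertex to one that appears earlier in the order 2, 4, 1, 5, 3, 6, so processing vertices in that order labels each vertex after all of its successors.
2: no outgoing edge → L
4: no outgoing edge → L
1: can move to 4, which is L ⇒ W
5: can move to 4, which is L ⇒ W
3: can move to 4, which is L ⇒ W
6: moves to 3(W), 5(W), 1(W); every one is W ⇒ L
Reading off the rows marked L gives the requested list; there are 3 such vertices.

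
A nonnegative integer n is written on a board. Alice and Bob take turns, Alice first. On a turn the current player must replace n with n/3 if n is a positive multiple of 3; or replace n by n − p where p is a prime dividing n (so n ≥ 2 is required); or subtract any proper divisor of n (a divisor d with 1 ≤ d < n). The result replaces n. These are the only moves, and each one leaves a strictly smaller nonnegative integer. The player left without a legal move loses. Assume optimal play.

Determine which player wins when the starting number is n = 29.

Alice wins.

Label each position W (a win for the player to move) or L (a loss). A position with no legal move is L; any other position is W exactly when some move reaches an L, and L when every move reaches a W.
n=0: no move → L
n=1: no move → L
n=2: can move to 0, which is L ⇒ W
n=3: can move to 0, which is L ⇒ W
n=4: moves to 2(W), 3(W); every one is W ⇒ L
n=5: can move to 0, which is L ⇒ W
n=6: can move to 4, which is L ⇒ W
n=7: can move to 0, which is L ⇒ W
n=8: can move to 4, which is L ⇒ W
n=9: moves to 3(W), 6(W), 8(W); every one is W ⇒ L
n=10: can move to 9, which is L ⇒ W
n=11: can move to 0, which is L ⇒ W
n=12: can move to 4, which is L ⇒ W
n=13: can move to 0, which is L ⇒ W
n=14: moves to 7(W), 12(W), 13(W); every one is W ⇒ L
n=15: can move to 14, which is L ⇒ W
n=16: can move to 14, which is L ⇒ W
n=17: can move to 0, which is L ⇒ W
n=18: can move to 9, which is L ⇒ W
n=19: can move to 0, which is L ⇒ W
n=20: moves to 10(W), 15(W), 16(W), 18(W), 19(W); every one is W ⇒ L
n=21: can move to 14, which is L ⇒ W
n=22: can move to 20, which is L ⇒ W
n=23: can move to 0, which is L ⇒ W
n=24: can move to 20, which is L ⇒ W
n=25: can move to 20, which is L ⇒ W
n=26: moves to 13(W), 24(W), 25(W); every one is W ⇒ L
n=27: can move to 9, which is L ⇒ W
n=28: can move to 14, which is L ⇒ W
n=29: can move to 0, which is L ⇒ W
From 29 Alice can move to 0, reaching an L position.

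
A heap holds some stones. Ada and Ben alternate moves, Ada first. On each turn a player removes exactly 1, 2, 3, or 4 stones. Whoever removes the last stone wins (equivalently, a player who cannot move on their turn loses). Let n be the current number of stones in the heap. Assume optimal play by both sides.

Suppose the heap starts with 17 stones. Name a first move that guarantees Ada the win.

Remove 2, leaving 15.

Build the W/L table. Terminal = L. A non-terminal position is W if it has a move to some L; otherwise it is L.
n=0: no move → L
n=1: →0(L), so W
n=2: →0(L), so W
n=3: →0(L), so W
n=4: →0(L), so W
n=5: →4(W), 3(W), 2(W), 1(W) — all W, so L
n=6: →5(L), so W
n=7: →5(L), so W
n=8: →5(L), so W
n=9: →5(L), so W
n=10: →9(W), 8(W), 7(W), 6(W) — all W, so L
n=11: →10(L), so W
n=12: →10(L), so W
n=13: →10(L), so W
n=14: →10(L), so W
n=15: →14(W), 13(W), 12(W), 11(W) — all W, so L
n=16: →15(L), so W
n=17: →15(L), so W
From 17, the L positions reachable in one move are: 15.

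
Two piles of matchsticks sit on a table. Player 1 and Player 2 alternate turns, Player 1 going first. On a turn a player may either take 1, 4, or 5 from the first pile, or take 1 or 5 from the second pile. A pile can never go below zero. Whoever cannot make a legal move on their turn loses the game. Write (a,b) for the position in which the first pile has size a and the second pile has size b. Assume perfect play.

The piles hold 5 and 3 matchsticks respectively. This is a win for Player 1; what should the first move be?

Build the W/L table. Terminal = L. A non-terminal position is W if it has a move to some L; otherwise it is L.
No move ever increases a pile, so every position that can arise here has a ≤ 5 and b ≤ 3; it is enough to label the cells with 0 ≤ a ≤ 5 and 0 ≤ b ≤ 3.
Every move lowers a or b (never raises either), so fill the grid row by row in increasing a, and left to right within a row: each cell's successors are then already labelled.
      b=0  b=1  b=2  b=3
a=0:    L    W    L    W
a=1:    W    L    W    L
a=2:    L    W    L    W
a=3:    W    L    W    L
a=4:    W    W    W    W
a=5:    W    W    W    W
Cells with no legal move (terminal, hence L): (0,0).
The remaining L cells, each justified by listing all of its moves:
(0,2): L (sole option (0,1)(W) is W)
(1,1): L (options (0,1)(W), (1,0)(W) are all W)
(1,3): L (options (0,3)(W), (1,2)(W) are all W)
(2,0): L (sole option (1,0)(W) is W)
(2,2): L (options (1,2)(W), (2,1)(W) are all W)
(3,1): L (options (2,1)(W), (3,0)(W) are all W)
(3,3): L (options (2,3)(W), (3,2)(W) are all W)
Every other cell has at least one move into one of the L cells above, so it is W.
From (5,3), the L positions reachable in one move are: (1,3).

Move to (1,3).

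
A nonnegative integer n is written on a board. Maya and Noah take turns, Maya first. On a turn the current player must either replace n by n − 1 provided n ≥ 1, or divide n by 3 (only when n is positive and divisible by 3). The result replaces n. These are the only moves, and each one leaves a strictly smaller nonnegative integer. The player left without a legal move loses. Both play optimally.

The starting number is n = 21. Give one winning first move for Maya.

Move to 7.

Positions with no move are L. A position that does have a move is losing for the player to move precisely when every available move leads to a winning position for the opponent. Fill in the labels:
n=0: no move → L
n=1: reaches L-position 0 → W
n=2: only reaches 1(W), which is W → L
n=3: reaches L-position 2 → W
n=4: only reaches 3(W), which is W → L
n=5: reaches L-position 4 → W
n=6: reaches L-position 2 → W
n=7: only reaches 6(W), which is W → L
n=8: reaches L-position 7 → W
n=9: only reaches 3(W), 8(W), all W → L
n=10: reaches L-position 9 → W
n=11: only reaches 10(W), which is W → L
n=12: reaches L-position 4 → W
n=13: only reaches 12(W), which is W → L
n=14: reaches L-position 13 → W
n=15: only reaches 5(W), 14(W), all W → L
n=16: reaches L-position 15 → W
n=17: only reaches 16(W), which is W → L
n=18: reaches L-position 17 → W
n=19: only reaches 18(W), which is W → L
n=20: reaches L-position 19 → W
n=21: reaches L-position 7 → W
From 21, the L positions reachable in one move are: 7.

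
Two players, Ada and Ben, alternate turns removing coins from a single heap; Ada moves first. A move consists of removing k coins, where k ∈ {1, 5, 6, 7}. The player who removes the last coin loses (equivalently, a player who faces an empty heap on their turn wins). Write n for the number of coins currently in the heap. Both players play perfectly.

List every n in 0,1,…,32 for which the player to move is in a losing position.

1, 3, 5, 13, 15, 17, 25, 27, 29

Label each position W (a win for the player to move) or L (a loss). A position with no legal move is W; any other position is W exactly when some move reaches an L, and L when every move reaches a W.
n=0: no move; the opponent has just taken the last coin and therefore loses → W
n=1: →0(W) only, which is W, so L
n=2: →1(L), so W
n=3: →2(W) only, which is W, so L
n=4: →3(L), so W
n=5: →4(W), 0(W) — all W, so L
n=6: →5(L), so W
n=7: →1(L), so W
n=8: →3(L), so W
n=9: →3(L), so W
n=10: →5(L), so W
n=11: →5(L), so W
n=12: →5(L), so W
n=13: →12(W), 8(W), 7(W), 6(W) — all W, so L
n=14: →13(L), so W
n=15: →14(W), 10(W), 9(W), 8(W) — all W, so L
n=16: →15(L), so W
n=17: →16(W), 12(W), 11(W), 10(W) — all W, so L
n=18: →17(L), so W
n=19: →13(L), so W
n=20: →15(L), so W
n=21: →15(L), so W
n=22: →17(L), so W
n=23: →17(L), so W
n=24: →17(L), so W
n=25: →24(W), 20(W), 19(W), 18(W) — all W, so L
n=26: →25(L), so W
n=27: →26(W), 22(W), 21(W), 20(W) — all W, so L
n=28: →27(L), so W
n=29: →28(W), 24(W), 23(W), 22(W) — all W, so L
n=30: →29(L), so W
n=31: →25(L), so W
n=32: →27(L), so W
Reading off the rows marked L gives the requested list; there are 9 such values of n.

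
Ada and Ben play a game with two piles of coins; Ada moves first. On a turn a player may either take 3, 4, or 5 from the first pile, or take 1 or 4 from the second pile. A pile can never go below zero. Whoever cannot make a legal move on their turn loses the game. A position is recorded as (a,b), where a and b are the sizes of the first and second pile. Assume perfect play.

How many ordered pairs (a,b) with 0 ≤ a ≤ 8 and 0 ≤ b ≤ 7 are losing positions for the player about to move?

27

Build the W/L table. Terminal = L. A non-terminal position is W if it has a move to some L; otherwise it is L.
Every move lowers a or b (never raises either), so fill the grid row by row in increasing a, and left to right within a row: each cell's successors are then already labelled.
      b=0  b=1  b=2  b=3  b=4  b=5  b=6  b=7
a=0:    L    W    L    W    W    L    W    L
a=1:    L    W    L    W    W    L    W    L
a=2:    L    W    L    W    W    L    W    L
a=3:    W    L    W    L    W    W    L    W
a=4:    W    L    W    L    W    W    L    W
a=5:    W    L    W    L    W    W    L    W
a=6:    W    W    W    W    L    W    W    W
a=7:    W    W    W    W    L    W    W    W
a=8:    L    W    L    W    W    L    W    L
Cells with no legal move (terminal, hence L): (0,0), (1,0), (2,0).
The remaining L cells, each justified by listing all of its moves:
(0,2): the only move is to (0,1)(W), a W ⇒ L
(0,5): moves to (0,4)(W), (0,1)(W); every one is W ⇒ L
(0,7): moves to (0,6)(W), (0,3)(W); every one is W ⇒ L
(1,2): the only move is to (1,1)(W), a W ⇒ L
(1,5): moves to (1,4)(W), (1,1)(W); every one is W ⇒ L
(1,7): moves to (1,6)(W), (1,3)(W); every one is W ⇒ L
(2,2): the only move is to (2,1)(W), a W ⇒ L
(2,5): moves to (2,4)(W), (2,1)(W); every one is W ⇒ L
(2,7): moves to (2,6)(W), (2,3)(W); every one is W ⇒ L
(3,1): moves to (0,1)(W), (3,0)(W); every one is W ⇒ L
(3,3): moves to (0,3)(W), (3,2)(W); every one is W ⇒ L
(3,6): moves to (0,6)(W), (3,5)(W), (3,2)(W); every one is W ⇒ L
(4,1): moves to (1,1)(W), (0,1)(W), (4,0)(W); every one is W ⇒ L
(4,3): moves to (1,3)(W), (0,3)(W), (4,2)(W); every one is W ⇒ L
(4,6): moves to (1,6)(W), (0,6)(W), (4,5)(W), (4,2)(W); every one is W ⇒ L
(5,1): moves to (2,1)(W), (1,1)(W), (0,1)(W), (5,0)(W); every one is W ⇒ L
(5,3): moves to (2,3)(W), (1,3)(W), (0,3)(W), (5,2)(W); every one is W ⇒ L
(5,6): moves to (2,6)(W), (1,6)(W), (0,6)(W), (5,5)(W), (5,2)(W); every one is W ⇒ L
(6,4): moves to (3,4)(W), (2,4)(W), (1,4)(W), (6,3)(W), (6,0)(W); every one is W ⇒ L
(7,4): moves to (4,4)(W), (3,4)(W), (2,4)(W), (7,3)(W), (7,0)(W); every one is W ⇒ L
(8,0): moves to (5,0)(W), (4,0)(W), (3,0)(W); every one is W ⇒ L
(8,2): moves to (5,2)(W), (4,2)(W), (3,2)(W), (8,1)(W); every one is W ⇒ L
(8,5): moves to (5,5)(W), (4,5)(W), (3,5)(W), (8,4)(W), (8,1)(W); every one is W ⇒ L
(8,7): moves to (5,7)(W), (4,7)(W), (3,7)(W), (8,6)(W), (8,3)(W); every one is W ⇒ L
Every other cell has at least one move into one of the L cells above, so it is W.
L cells per row: a=0: 4, a=1: 4, a=2: 4, a=3: 3, a=4: 3, a=5: 3, a=6: 1, a=7: 1, a=8: 4; total 27.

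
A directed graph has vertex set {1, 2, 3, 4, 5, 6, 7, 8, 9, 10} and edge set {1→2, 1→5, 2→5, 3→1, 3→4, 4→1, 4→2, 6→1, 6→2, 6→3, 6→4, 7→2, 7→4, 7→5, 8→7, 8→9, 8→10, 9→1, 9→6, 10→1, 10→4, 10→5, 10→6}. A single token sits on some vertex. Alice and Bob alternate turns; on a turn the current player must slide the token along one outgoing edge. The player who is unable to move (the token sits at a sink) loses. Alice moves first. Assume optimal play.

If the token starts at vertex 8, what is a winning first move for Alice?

Move to 9.

Positions with no move are L. A position that does have a move is losing for the player to move precisely when every available move leads to a winning position for the opponent. Fill in the labels:
Every edge goes from a vertex to one that appears earlier in the order 5, 2, 1, 4, 7, 3, 6, 9, 10, 8, so processing vertices in that order labels each vertex after all of its successors.
5: no outgoing edge → L
2: →5(L), so W
1: →5(L), so W
4: →1(W), 2(W) — all W, so L
7: →4(L), so W
3: →4(L), so W
6: →4(L), so W
9: →6(W), 1(W) — all W, so L
10: →4(L), so W
8: →9(L), so W
From 8, the L positions reachable in one move are: 9.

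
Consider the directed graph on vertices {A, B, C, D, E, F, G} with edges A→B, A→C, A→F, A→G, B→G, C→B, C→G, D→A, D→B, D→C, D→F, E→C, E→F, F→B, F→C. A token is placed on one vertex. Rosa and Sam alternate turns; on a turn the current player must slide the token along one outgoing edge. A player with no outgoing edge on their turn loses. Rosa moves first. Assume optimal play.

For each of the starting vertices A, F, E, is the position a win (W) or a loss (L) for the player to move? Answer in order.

A: W, F: L, E: W

Classify positions by backward induction: terminal positions (no move available) are L. From any other position, the mover wins iff some move reaches an L.
Every edge goes from a vertex to one that appears earlier in the order G, B, C, F, A, D, E, so processing vertices in that order labels each vertex after all of its successors.
G: no outgoing edge → L
B: W (go to G, an L position)
C: W (go to G, an L position)
F: L (options C(W), B(W) are all W)
A: W (go to F, an L position)
D: W (go to F, an L position)
E: W (go to F, an L position)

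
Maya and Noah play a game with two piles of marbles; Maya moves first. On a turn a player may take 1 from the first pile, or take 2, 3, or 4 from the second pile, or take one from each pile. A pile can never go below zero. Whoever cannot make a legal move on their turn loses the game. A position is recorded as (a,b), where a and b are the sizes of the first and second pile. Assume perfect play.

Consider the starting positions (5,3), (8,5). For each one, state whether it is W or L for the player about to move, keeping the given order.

(5,3): L, (8,5): W

Use the standard recursion: the mover loses at a terminal position; elsewhere, the mover wins exactly when some move hands the opponent an L position.
No move ever increases a pile, so every position that can arise here has a ≤ 8 and b ≤ 5; it is enough to label the cells with 0 ≤ a ≤ 8 and 0 ≤ b ≤ 5.
Every move lowers a or b (never raises either), so fill the grid row by row in increasing a, and left to right within a row: each cell's successors are then already labelled.
      b=0  b=1  b=2  b=3  b=4  b=5
a=0:    L    L    W    W    W    W
a=1:    W    W    W    L    L    W
a=2:    L    L    W    W    W    W
a=3:    W    W    W    L    L    W
a=4:    L    L    W    W    W    W
a=5:    W    W    W    L    L    W
a=6:    L    L    W    W    W    W
a=7:    W    W    W    L    L    W
a=8:    L    L    W    W    W    W
Cells with no legal move (terminal, hence L): (0,0), (0,1).
The remaining L cells, each justified by listing all of its moves:
(1,3): moves to (0,3)(W), (1,1)(W), (1,0)(W), (0,2)(W); every one is W ⇒ L
(1,4): moves to (0,4)(W), (1,2)(W), (1,1)(W), (1,0)(W), (0,3)(W); every one is W ⇒ L
(2,0): the only move is to (1,0)(W), a W ⇒ L
(2,1): moves to (1,1)(W), (1,0)(W); every one is W ⇒ L
(3,3): moves to (2,3)(W), (3,1)(W), (3,0)(W), (2,2)(W); every one is W ⇒ L
(3,4): moves to (2,4)(W), (3,2)(W), (3,1)(W), (3,0)(W), (2,3)(W); every one is W ⇒ L
(4,0): the only move is to (3,0)(W), a W ⇒ L
(4,1): moves to (3,1)(W), (3,0)(W); every one is W ⇒ L
(5,3): moves to (4,3)(W), (5,1)(W), (5,0)(W), (4,2)(W); every one is W ⇒ L
(5,4): moves to (4,4)(W), (5,2)(W), (5,1)(W), (5,0)(W), (4,3)(W); every one is W ⇒ L
(6,0): the only move is to (5,0)(W), a W ⇒ L
(6,1): moves to (5,1)(W), (5,0)(W); every one is W ⇒ L
(7,3): moves to (6,3)(W), (7,1)(W), (7,0)(W), (6,2)(W); every one is W ⇒ L
(7,4): moves to (6,4)(W), (7,2)(W), (7,1)(W), (7,0)(W), (6,3)(W); every one is W ⇒ L
(8,0): the only move is to (7,0)(W), a W ⇒ L
(8,1): moves to (7,1)(W), (7,0)(W); every one is W ⇒ L
Every other cell has at least one move into one of the L cells above, so it is W.
(5,3): one of the L cells justified above, so L
(8,5): the move to (8,1) reaches an L cell, so W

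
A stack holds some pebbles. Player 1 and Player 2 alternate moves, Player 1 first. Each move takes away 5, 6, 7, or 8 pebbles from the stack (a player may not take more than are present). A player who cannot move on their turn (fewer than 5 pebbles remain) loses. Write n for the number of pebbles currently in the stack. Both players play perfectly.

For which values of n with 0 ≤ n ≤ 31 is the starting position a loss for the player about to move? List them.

Compute win/loss labels from the base case upward. A position with no move is L. Any other position is W if it can reach an L in one move, else L.
n=0: no move → L
n=1: no move → L
n=2: no move → L
n=3: no move → L
n=4: no move → L
n=5: can move to 0, which is L ⇒ W
n=6: can move to 1, which is L ⇒ W
n=7: can move to 2, which is L ⇒ W
n=8: can move to 3, which is L ⇒ W
n=9: can move to 4, which is L ⇒ W
n=10: can move to 4, which is L ⇒ W
n=11: can move to 4, which is L ⇒ W
n=12: can move to 4, which is L ⇒ W
n=13: moves to 8(W), 7(W), 6(W), 5(W); every one is W ⇒ L
n=14: moves to 9(W), 8(W), 7(W), 6(W); every one is W ⇒ L
n=15: moves to 10(W), 9(W), 8(W), 7(W); every one is W ⇒ L
n=16: moves to 11(W), 10(W), 9(W), 8(W); every one is W ⇒ L
n=17: moves to 12(W), 11(W), 10(W), 9(W); every one is W ⇒ L
n=18: can move to 13, which is L ⇒ W
n=19: can move to 14, which is L ⇒ W
n=20: can move to 15, which is L ⇒ W
n=21: can move to 16, which is L ⇒ W
n=22: can move to 17, which is L ⇒ W
n=23: can move to 17, which is L ⇒ W
n=24: can move to 17, which is L ⇒ W
n=25: can move to 17, which is L ⇒ W
n=26: moves to 21(W), 20(W), 19(W), 18(W); every one is W ⇒ L
n=27: moves to 22(W), 21(W), 20(W), 19(W); every one is W ⇒ L
n=28: moves to 23(W), 22(W), 21(W), 20(W); every one is W ⇒ L
n=29: moves to 24(W), 23(W), 22(W), 21(W); every one is W ⇒ L
n=30: moves to 25(W), 24(W), 23(W), 22(W); every one is W ⇒ L
n=31: can move to 26, which is L ⇒ W
Reading off the rows marked L gives the requested list; there are 15 such values of n.

0, 1, 2, 3, 4, 13, 14, 15, 16, 17, 26, 27, 28, 29, 30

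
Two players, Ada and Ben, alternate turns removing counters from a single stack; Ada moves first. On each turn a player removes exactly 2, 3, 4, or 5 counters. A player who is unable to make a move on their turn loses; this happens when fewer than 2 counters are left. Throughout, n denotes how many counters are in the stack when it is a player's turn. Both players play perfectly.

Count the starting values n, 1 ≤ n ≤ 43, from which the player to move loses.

Build the W/L table. Terminal = L. A non-terminal position is W if it has a move to some L; otherwise it is L.
n=0: no move → L
n=1: no move → L
n=2: can move to 0, which is L ⇒ W
n=3: can move to 1, which is L ⇒ W
n=4: can move to 1, which is L ⇒ W
n=5: can move to 1, which is L ⇒ W
n=6: can move to 1, which is L ⇒ W
n=7: moves to 5(W), 4(W), 3(W), 2(W); every one is W ⇒ L
n=8: moves to 6(W), 5(W), 4(W), 3(W); every one is W ⇒ L
n=9: can move to 7, which is L ⇒ W
n=10: can move to 8, which is L ⇒ W
n=11: can move to 8, which is L ⇒ W
n=12: can move to 8, which is L ⇒ W
n=13: can move to 8, which is L ⇒ W
n=14: moves to 12(W), 11(W), 10(W), 9(W); every one is W ⇒ L
n=15: moves to 13(W), 12(W), 11(W), 10(W); every one is W ⇒ L
n=16: can move to 14, which is L ⇒ W
n=17: can move to 15, which is L ⇒ W
n=18: can move to 15, which is L ⇒ W
n=19: can move to 15, which is L ⇒ W
n=20: can move to 15, which is L ⇒ W
n=21: moves to 19(W), 18(W), 17(W), 16(W); every one is W ⇒ L
n=22: moves to 20(W), 19(W), 18(W), 17(W); every one is W ⇒ L
n=23: can move to 21, which is L ⇒ W
n=24: can move to 22, which is L ⇒ W
n=25: can move to 22, which is L ⇒ W
n=26: can move to 22, which is L ⇒ W
n=27: can move to 22, which is L ⇒ W
n=28: moves to 26(W), 25(W), 24(W), 23(W); every one is W ⇒ L
n=29: moves to 27(W), 26(W), 25(W), 24(W); every one is W ⇒ L
n=30: can move to 28, which is L ⇒ W
n=31: can move to 29, which is L ⇒ W
n=32: can move to 29, which is L ⇒ W
n=33: can move to 29, which is L ⇒ W
n=34: can move to 29, which is L ⇒ W
n=35: moves to 33(W), 32(W), 31(W), 30(W); every one is W ⇒ L
n=36: moves to 34(W), 33(W), 32(W), 31(W); every one is W ⇒ L
n=37: can move to 35, which is L ⇒ W
n=38: can move to 36, which is L ⇒ W
n=39: can move to 36, which is L ⇒ W
n=40: can move to 36, which is L ⇒ W
n=41: can move to 36, which is L ⇒ W
n=42: moves to 40(W), 39(W), 38(W), 37(W); every one is W ⇒ L
n=43: moves to 41(W), 40(W), 39(W), 38(W); every one is W ⇒ L
L entries with 1 ≤ n ≤ 43 (n=0 is outside the asked range and is not counted): n = 1, 7, 8, 14, 15, 21, 22, 28, 29, 35, 36, 42, 43; that makes 13.

13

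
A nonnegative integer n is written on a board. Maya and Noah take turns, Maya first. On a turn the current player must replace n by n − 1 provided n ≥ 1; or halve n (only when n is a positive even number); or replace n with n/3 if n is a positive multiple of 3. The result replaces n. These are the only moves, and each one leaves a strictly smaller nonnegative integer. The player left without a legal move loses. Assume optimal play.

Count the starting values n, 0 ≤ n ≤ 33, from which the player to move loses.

Label each position W (a win for the player to move) or L (a loss). A position with no legal move is L; any other position is W exactly when some move reaches an L, and L when every move reaches a W.
n=0: no move → L
n=1: can move to 0, which is L ⇒ W
n=2: the only move is to 1(W), a W ⇒ L
n=3: can move to 2, which is L ⇒ W
n=4: can move to 2, which is L ⇒ W
n=5: the only move is to 4(W), a W ⇒ L
n=6: can move to 2, which is L ⇒ W
n=7: the only move is to 6(W), a W ⇒ L
n=8: can move to 7, which is L ⇒ W
n=9: moves to 3(W), 8(W); every one is W ⇒ L
n=10: can move to 5, which is L ⇒ W
n=11: the only move is to 10(W), a W ⇒ L
n=12: can move to 11, which is L ⇒ W
n=13: the only move is to 12(W), a W ⇒ L
n=14: can move to 7, which is L ⇒ W
n=15: can move to 5, which is L ⇒ W
n=16: moves to 8(W), 15(W); every one is W ⇒ L
n=17: can move to 16, which is L ⇒ W
n=18: can move to 9, which is L ⇒ W
n=19: the only move is to 18(W), a W ⇒ L
n=20: can move to 19, which is L ⇒ W
n=21: can move to 7, which is L ⇒ W
n=22: can move to 11, which is L ⇒ W
n=23: the only move is to 22(W), a W ⇒ L
n=24: can move to 23, which is L ⇒ W
n=25: the only move is to 24(W), a W ⇒ L
n=26: can move to 13, which is L ⇒ W
n=27: can move to 9, which is L ⇒ W
n=28: moves to 14(W), 27(W); every one is W ⇒ L
n=29: can move to 28, which is L ⇒ W
n=30: moves to 10(W), 15(W), 29(W); every one is W ⇒ L
n=31: can move to 30, which is L ⇒ W
n=32: can move to 16, which is L ⇒ W
n=33: can move to 11, which is L ⇒ W
L entries with 0 ≤ n ≤ 33: n = 0, 2, 5, 7, 9, 11, 13, 16, 19, 23, 25, 28, 30; that makes 13.

13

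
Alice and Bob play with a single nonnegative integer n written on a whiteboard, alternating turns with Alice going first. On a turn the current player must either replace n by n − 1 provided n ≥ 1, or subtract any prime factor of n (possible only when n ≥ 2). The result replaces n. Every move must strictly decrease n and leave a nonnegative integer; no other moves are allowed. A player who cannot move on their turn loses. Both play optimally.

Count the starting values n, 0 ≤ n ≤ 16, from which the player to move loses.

5

Work bottom-up. With no move the player to move loses. Otherwise the position is W if at least one move leads to an L position for the opponent, and L if every move leads to a W.
n=0: no move → L
n=1: reaches L-position 0 → W
n=2: reaches L-position 0 → W
n=3: reaches L-position 0 → W
n=4: only reaches 2(W), 3(W), all W → L
n=5: reaches L-position 0 → W
n=6: reaches L-position 4 → W
n=7: reaches L-position 0 → W
n=8: only reaches 6(W), 7(W), all W → L
n=9: reaches L-position 8 → W
n=10: reaches L-position 8 → W
n=11: reaches L-position 0 → W
n=12: only reaches 9(W), 10(W), 11(W), all W → L
n=13: reaches L-position 0 → W
n=14: reaches L-position 12 → W
n=15: reaches L-position 12 → W
n=16: only reaches 14(W), 15(W), all W → L
L entries with 0 ≤ n ≤ 16: n = 0, 4, 8, 12, 16; that makes 5.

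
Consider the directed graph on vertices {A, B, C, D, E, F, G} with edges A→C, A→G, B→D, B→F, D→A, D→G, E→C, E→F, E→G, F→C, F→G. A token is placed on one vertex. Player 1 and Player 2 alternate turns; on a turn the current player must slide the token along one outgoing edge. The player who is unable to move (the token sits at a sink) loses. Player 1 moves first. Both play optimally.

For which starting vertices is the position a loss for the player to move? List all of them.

Positions with no move are L. A position that does have a move is losing for the player to move precisely when every available move leads to a winning position for the opponent. Fill in the labels:
Every edge goes from a vertex to one that appears earlier in the order G, C, F, A, E, D, B, so processing vertices in that order labels each vertex after all of its successors.
G: no outgoing edge → L
C: no outgoing edge → L
F: W (go to C, an L position)
A: W (go to C, an L position)
E: W (go to C, an L position)
D: W (go to G, an L position)
B: L (options D(W), F(W) are all W)
Reading off the rows marked L gives the requested list; there are 3 such vertices.

B, C, G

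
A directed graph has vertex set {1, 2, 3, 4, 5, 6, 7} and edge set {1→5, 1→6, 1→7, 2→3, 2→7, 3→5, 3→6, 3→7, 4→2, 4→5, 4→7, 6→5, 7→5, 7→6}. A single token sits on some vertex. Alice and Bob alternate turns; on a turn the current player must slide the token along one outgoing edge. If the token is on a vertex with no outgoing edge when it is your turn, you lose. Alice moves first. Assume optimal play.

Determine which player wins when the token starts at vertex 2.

Bob wins.

Use the standard recursion: the mover loses at a terminal position; elsewhere, the mover wins exactly when some move hands the opponent an L position.
Every edge goes from a vertex to one that appears earlier in the order 5, 6, 7, 3, 1, 2, 4, so processing vertices in that order labels each vertex after all of its successors.
5: no outgoing edge → L
6: →5(L), so W
7: →5(L), so W
3: →5(L), so W
1: →5(L), so W
2: →3(W), 7(W) — all W, so L
4: →2(L), so W
Every move from 2 reaches a W position, so the mover loses.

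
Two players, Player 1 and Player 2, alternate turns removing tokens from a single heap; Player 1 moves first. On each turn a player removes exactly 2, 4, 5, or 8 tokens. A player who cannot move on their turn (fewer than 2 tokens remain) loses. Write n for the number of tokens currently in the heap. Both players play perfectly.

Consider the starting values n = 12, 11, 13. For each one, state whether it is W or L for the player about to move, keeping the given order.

Compute win/loss labels from the base case upward. A position with no move is L. Any other position is W if it can reach an L in one move, else L.
n=0: no move → L
n=1: no move → L
n=2: →0(L), so W
n=3: →1(L), so W
n=4: →0(L), so W
n=5: →1(L), so W
n=6: →1(L), so W
n=7: →5(W), 3(W), 2(W) — all W, so L
n=8: →0(L), so W
n=9: →7(L), so W
n=10: →8(W), 6(W), 5(W), 2(W) — all W, so L
n=11: →7(L), so W
n=12: →10(L), so W
n=13: →11(W), 9(W), 8(W), 5(W) — all W, so L

12: W, 11: W, 13: L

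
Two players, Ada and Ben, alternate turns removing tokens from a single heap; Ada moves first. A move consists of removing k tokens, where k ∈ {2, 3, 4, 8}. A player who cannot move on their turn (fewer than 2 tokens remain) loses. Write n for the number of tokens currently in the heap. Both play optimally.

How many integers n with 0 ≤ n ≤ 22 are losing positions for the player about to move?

8

Label each position W (a win for the player to move) or L (a loss). A position with no legal move is L; any other position is W exactly when some move reaches an L, and L when every move reaches a W.
n=0: no move → L
n=1: no move → L
n=2: can move to 0, which is L ⇒ W
n=3: can move to 1, which is L ⇒ W
n=4: can move to 1, which is L ⇒ W
n=5: can move to 1, which is L ⇒ W
n=6: moves to 4(W), 3(W), 2(W); every one is W ⇒ L
n=7: moves to 5(W), 4(W), 3(W); every one is W ⇒ L
n=8: can move to 6, which is L ⇒ W
n=9: can move to 7, which is L ⇒ W
n=10: can move to 7, which is L ⇒ W
n=11: can move to 7, which is L ⇒ W
n=12: moves to 10(W), 9(W), 8(W), 4(W); every one is W ⇒ L
n=13: moves to 11(W), 10(W), 9(W), 5(W); every one is W ⇒ L
n=14: can move to 12, which is L ⇒ W
n=15: can move to 13, which is L ⇒ W
n=16: can move to 13, which is L ⇒ W
n=17: can move to 13, which is L ⇒ W
n=18: moves to 16(W), 15(W), 14(W), 10(W); every one is W ⇒ L
n=19: moves to 17(W), 16(W), 15(W), 11(W); every one is W ⇒ L
n=20: can move to 18, which is L ⇒ W
n=21: can move to 19, which is L ⇒ W
n=22: can move to 19, which is L ⇒ W
L entries with 0 ≤ n ≤ 22: n = 0, 1, 6, 7, 12, 13, 18, 19; that makes 8.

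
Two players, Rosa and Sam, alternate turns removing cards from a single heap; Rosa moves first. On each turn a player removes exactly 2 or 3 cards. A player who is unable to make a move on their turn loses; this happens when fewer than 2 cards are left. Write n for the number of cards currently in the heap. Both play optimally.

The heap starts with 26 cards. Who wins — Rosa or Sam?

Sam wins.

Use the standard recursion: the mover loses at a terminal position; elsewhere, the mover wins exactly when some move hands the opponent an L position.
n=0: no move → L
n=1: no move → L
n=2: →0(L), so W
n=3: →1(L), so W
n=4: →1(L), so W
n=5: →3(W), 2(W) — all W, so L
n=6: →4(W), 3(W) — all W, so L
n=7: →5(L), so W
n=8: →6(L), so W
n=9: →6(L), so W
n=10: →8(W), 7(W) — all W, so L
n=11: →9(W), 8(W) — all W, so L
n=12: →10(L), so W
n=13: →11(L), so W
n=14: →11(L), so W
n=15: →13(W), 12(W) — all W, so L
n=16: →14(W), 13(W) — all W, so L
n=17: →15(L), so W
n=18: →16(L), so W
n=19: →16(L), so W
n=20: →18(W), 17(W) — all W, so L
n=21: →19(W), 18(W) — all W, so L
n=22: →20(L), so W
n=23: →21(L), so W
n=24: →21(L), so W
n=25: →23(W), 22(W) — all W, so L
n=26: →24(W), 23(W) — all W, so L
Every move from 26 reaches a W position, so the mover loses.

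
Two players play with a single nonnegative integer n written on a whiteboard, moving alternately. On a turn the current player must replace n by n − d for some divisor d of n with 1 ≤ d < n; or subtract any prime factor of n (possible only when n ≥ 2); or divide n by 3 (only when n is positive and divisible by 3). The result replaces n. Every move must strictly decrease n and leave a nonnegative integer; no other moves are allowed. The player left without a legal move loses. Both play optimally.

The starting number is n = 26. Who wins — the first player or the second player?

The second player wins.

Positions with no move are L. A position that does have a move is losing for the player to move precisely when every available move leads to a winning position for the opponent. Fill in the labels:
n=0: no move → L
n=1: no move → L
n=2: can move to 0, which is L ⇒ W
n=3: can move to 0, which is L ⇒ W
n=4: moves to 2(W), 3(W); every one is W ⇒ L
n=5: can move to 0, which is L ⇒ W
n=6: can move to 4, which is L ⇒ W
n=7: can move to 0, which is L ⇒ W
n=8: can move to 4, which is L ⇒ W
n=9: moves to 3(W), 6(W), 8(W); every one is W ⇒ L
n=10: can move to 9, which is L ⇒ W
n=11: can move to 0, which is L ⇒ W
n=12: can move to 4, which is L ⇒ W
n=13: can move to 0, which is L ⇒ W
n=14: moves to 7(W), 12(W), 13(W); every one is W ⇒ L
n=15: can move to 14, which is L ⇒ W
n=16: can move to 14, which is L ⇒ W
n=17: can move to 0, which is L ⇒ W
n=18: can move to 9, which is L ⇒ W
n=19: can move to 0, which is L ⇒ W
n=20: moves to 10(W), 15(W), 16(W), 18(W), 19(W); every one is W ⇒ L
n=21: can move to 14, which is L ⇒ W
n=22: can move to 20, which is L ⇒ W
n=23: can move to 0, which is L ⇒ W
n=24: can move to 20, which is L ⇒ W
n=25: can move to 20, which is L ⇒ W
n=26: moves to 13(W), 24(W), 25(W); every one is W ⇒ L
The starting position 26 is L: whatever the player to move does, the opponent receives a W position.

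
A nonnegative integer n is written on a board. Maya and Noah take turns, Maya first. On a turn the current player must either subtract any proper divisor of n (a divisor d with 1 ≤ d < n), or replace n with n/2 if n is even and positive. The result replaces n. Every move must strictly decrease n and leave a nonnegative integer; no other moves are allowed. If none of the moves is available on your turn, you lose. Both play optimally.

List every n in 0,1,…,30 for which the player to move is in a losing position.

Compute win/loss labels from the base case upward. A position with no move is L. Any other position is W if it can reach an L in one move, else L.
n=0: no move → L
n=1: no move → L
n=2: reaches L-position 1 → W
n=3: only reaches 2(W), which is W → L
n=4: reaches L-position 3 → W
n=5: only reaches 4(W), which is W → L
n=6: reaches L-position 3 → W
n=7: only reaches 6(W), which is W → L
n=8: reaches L-position 7 → W
n=9: only reaches 6(W), 8(W), all W → L
n=10: reaches L-position 5 → W
n=11: only reaches 10(W), which is W → L
n=12: reaches L-position 9 → W
n=13: only reaches 12(W), which is W → L
n=14: reaches L-position 7 → W
n=15: only reaches 10(W), 12(W), 14(W), all W → L
n=16: reaches L-position 15 → W
n=17: only reaches 16(W), which is W → L
n=18: reaches L-position 9 → W
n=19: only reaches 18(W), which is W → L
n=20: reaches L-position 15 → W
n=21: only reaches 14(W), 18(W), 20(W), all W → L
n=22: reaches L-position 11 → W
n=23: only reaches 22(W), which is W → L
n=24: reaches L-position 21 → W
n=25: only reaches 20(W), 24(W), all W → L
n=26: reaches L-position 13 → W
n=27: only reaches 18(W), 24(W), 26(W), all W → L
n=28: reaches L-position 21 → W
n=29: only reaches 28(W), which is W → L
n=30: reaches L-position 15 → W
Reading off the rows marked L gives the requested list; there are 16 such values of n.

0, 1, 3, 5, 7, 9, 11, 13, 15, 17, 19, 21, 23, 25, 27, 29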